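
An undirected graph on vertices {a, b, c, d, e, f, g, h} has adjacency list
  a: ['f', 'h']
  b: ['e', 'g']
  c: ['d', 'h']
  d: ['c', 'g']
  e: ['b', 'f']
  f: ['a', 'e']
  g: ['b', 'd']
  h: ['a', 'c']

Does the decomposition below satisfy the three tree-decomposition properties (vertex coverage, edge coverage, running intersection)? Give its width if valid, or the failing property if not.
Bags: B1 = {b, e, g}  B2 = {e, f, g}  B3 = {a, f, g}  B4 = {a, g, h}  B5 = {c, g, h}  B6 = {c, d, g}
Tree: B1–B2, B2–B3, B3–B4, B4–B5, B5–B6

Every vertex of G appears in some bag (union = {a, b, c, d, e, f, g, h}); every edge is covered by a bag; and for each vertex v the set of bags containing v is connected in the bag tree. The decomposition is therefore valid. The largest bag has 3 vertices, so the width is 2.

Yes; width 2.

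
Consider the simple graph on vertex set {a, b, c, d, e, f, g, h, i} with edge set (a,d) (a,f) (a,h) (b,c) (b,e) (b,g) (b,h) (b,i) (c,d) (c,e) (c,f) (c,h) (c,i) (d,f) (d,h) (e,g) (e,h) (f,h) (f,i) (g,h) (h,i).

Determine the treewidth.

A width-3 tree decomposition is:
Bags: B1 = {b, c, h, i}  B2 = {b, c, e, h}  B3 = {c, f, h, i}  B4 = {b, e, g, h}  B5 = {c, d, f, h}  B6 = {a, d, f, h}
Tree: B1–B2, B1–B3, B2–B4, B3–B5, B5–B6
Each bag holds 4 vertices, so the decomposition has width 3, which upper-bounds the treewidth. Conversely, {b, e, g, h} is a clique of size 4, and the vertices of any clique must share a bag in every tree decomposition; so some bag has ≥ 4 vertices and tw(G) ≥ 3. Therefore the treewidth is 3.

3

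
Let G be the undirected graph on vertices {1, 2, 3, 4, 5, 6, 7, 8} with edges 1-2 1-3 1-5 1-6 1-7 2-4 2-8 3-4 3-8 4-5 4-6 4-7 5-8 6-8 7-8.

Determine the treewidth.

3

A width-3 tree decomposition is:
Bags: B1 = {1, 4, 7, 8}  B2 = {1, 3, 4, 8}  B3 = {1, 4, 6, 8}  B4 = {1, 4, 5, 8}  B5 = {1, 2, 4, 8}
Tree: B1–B2, B2–B3, B3–B4, B4–B5
Every bag has size at most 4, so the width is 4 − 1 = 3 and tw(G) ≤ 3. For the lower bound: the 4 vertex sets {7,8}, {3,4}, {1}, {6} are disjoint, each induces a connected subgraph, and every pair is joined by at least one edge of G. Contracting each set to a single vertex therefore yields K_{4} as a minor, and since treewidth is minor-monotone, tw(G) ≥ tw(K_{4}) = 3. Combining the bounds, tw(G) = 3.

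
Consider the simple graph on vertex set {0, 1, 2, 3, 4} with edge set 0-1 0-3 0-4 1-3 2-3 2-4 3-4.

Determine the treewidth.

2

A width-2 tree decomposition is:
Bags: B1 = {0, 3, 4}  B2 = {2, 3, 4}  B3 = {0, 1, 3}
Tree: B1–B2, B1–B3
Each bag holds 3 vertices, so the decomposition has width 2, which upper-bounds the treewidth. On the other hand G contains the 3-clique {0, 1, 3}. A clique must lie in a single bag of any decomposition, so no decomposition can have width below 2. Hence tw(G) = 2 exactly.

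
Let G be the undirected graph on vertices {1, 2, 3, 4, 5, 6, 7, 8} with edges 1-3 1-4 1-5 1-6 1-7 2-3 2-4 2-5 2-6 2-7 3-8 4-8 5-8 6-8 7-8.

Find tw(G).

A width-3 tree decomposition is:
Bags: B1 = {1, 2, 5, 8}  B2 = {1, 2, 7, 8}  B3 = {1, 2, 6, 8}  B4 = {1, 2, 3, 8}  B5 = {1, 2, 4, 8}
Tree: B1–B2, B2–B3, B3–B4, B4–B5
Each bag holds 4 vertices, so the decomposition has width 3, which upper-bounds the treewidth. For the lower bound: the 4 vertex sets {2,5}, {7,8}, {1}, {6} are disjoint, each induces a connected subgraph, and every pair is joined by at least one edge of G. Contracting each set to a single vertex therefore yields K_{4} as a minor, and since treewidth is minor-monotone, tw(G) ≥ tw(K_{4}) = 3. Therefore the treewidth is 3.

3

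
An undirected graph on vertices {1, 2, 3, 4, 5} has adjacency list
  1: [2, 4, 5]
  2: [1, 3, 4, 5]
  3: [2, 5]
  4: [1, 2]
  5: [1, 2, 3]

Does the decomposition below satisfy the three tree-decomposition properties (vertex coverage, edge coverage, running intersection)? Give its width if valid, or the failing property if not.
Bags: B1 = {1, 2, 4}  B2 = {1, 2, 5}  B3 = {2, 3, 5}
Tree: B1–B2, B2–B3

Yes; width 2.

Every vertex of G appears in some bag (union = {1, 2, 3, 4, 5}); every edge is covered by a bag; and for each vertex v the set of bags containing v is connected in the bag tree. The decomposition is therefore valid. The largest bag has 3 vertices, so the width is 2.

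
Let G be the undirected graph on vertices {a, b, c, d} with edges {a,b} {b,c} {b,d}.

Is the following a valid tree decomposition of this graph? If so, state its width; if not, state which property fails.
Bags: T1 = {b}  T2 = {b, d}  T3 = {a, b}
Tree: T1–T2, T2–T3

A tree decomposition must satisfy three properties: every vertex lies in some bag; for every edge, both endpoints lie together in some bag; and for every vertex, the bags containing it form a connected subtree. Here vertex c appears in no bag, so the decomposition is invalid.

No — vertex c appears in no bag.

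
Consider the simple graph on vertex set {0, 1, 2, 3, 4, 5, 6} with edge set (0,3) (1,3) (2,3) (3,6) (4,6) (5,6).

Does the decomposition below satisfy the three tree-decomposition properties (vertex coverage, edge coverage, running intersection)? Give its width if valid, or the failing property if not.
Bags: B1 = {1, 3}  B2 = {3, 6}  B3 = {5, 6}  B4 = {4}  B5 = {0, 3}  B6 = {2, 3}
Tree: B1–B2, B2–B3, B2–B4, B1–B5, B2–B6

A tree decomposition must satisfy three properties: every vertex lies in some bag; for every edge, both endpoints lie together in some bag; and for every vertex, the bags containing it form a connected subtree. Here edge (6,4) lies in no bag, so the decomposition is invalid.

No — edge (6,4) lies in no bag.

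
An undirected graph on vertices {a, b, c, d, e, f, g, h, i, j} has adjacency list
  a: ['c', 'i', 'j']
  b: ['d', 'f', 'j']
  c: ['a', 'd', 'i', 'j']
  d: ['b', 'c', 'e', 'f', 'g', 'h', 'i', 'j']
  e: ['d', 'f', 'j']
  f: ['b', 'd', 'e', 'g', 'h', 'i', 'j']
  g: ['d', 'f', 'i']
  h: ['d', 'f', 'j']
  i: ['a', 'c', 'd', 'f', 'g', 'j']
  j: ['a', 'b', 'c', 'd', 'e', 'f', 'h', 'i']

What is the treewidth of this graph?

3

A width-3 tree decomposition is:
Bags: B1 = {d, f, h, j}  B2 = {b, d, f, j}  B3 = {d, f, i, j}  B4 = {d, e, f, j}  B5 = {c, d, i, j}  B6 = {d, f, g, i}  B7 = {a, c, i, j}
Tree: B1–B2, B1–B3, B3–B4, B3–B5, B3–B6, B5–B7
The largest bag has 4 vertices, giving width 3; this decomposition certifies tw(G) ≤ 3. Conversely, {c, d, i, j} is a clique of size 4, and the vertices of any clique must share a bag in every tree decomposition; so some bag has ≥ 4 vertices and tw(G) ≥ 3. Combining the bounds, tw(G) = 3.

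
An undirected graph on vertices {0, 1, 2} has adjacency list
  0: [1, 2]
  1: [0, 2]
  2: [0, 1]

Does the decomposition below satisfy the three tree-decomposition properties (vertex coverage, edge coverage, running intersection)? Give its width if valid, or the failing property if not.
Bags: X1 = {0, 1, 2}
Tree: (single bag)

Checking the three conditions: (i) the bags cover all of {0, 1, 2}; (ii) for each edge, some bag contains both endpoints; (iii) the bags containing any fixed vertex form a subtree. All hold, so the decomposition is valid with width 3 − 1 = 2.

Yes; width 2.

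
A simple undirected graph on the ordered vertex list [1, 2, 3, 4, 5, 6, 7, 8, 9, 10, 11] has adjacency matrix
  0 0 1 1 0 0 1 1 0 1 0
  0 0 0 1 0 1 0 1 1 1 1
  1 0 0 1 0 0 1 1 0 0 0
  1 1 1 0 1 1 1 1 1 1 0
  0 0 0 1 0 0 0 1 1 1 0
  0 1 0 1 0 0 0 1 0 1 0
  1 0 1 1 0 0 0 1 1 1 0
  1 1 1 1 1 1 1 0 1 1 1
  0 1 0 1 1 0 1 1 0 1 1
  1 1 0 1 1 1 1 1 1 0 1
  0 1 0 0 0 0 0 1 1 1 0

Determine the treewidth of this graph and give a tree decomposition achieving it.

Every bag has size at most 5, so the width is 5 − 1 = 4 and tw(G) ≤ 4. For the lower bound, the 5 vertices {2, 8, 9, 10, 11} are pairwise adjacent, and any tree decomposition puts a clique entirely inside one bag — forcing width ≥ 4. The upper and lower bounds meet at 4, so that is the treewidth.

Treewidth 4.
One such decomposition:
Bags: B1 = {4, 5, 8, 9, 10}  B2 = {4, 7, 8, 9, 10}  B3 = {2, 4, 8, 9, 10}  B4 = {1, 4, 7, 8, 10}  B5 = {2, 8, 9, 10, 11}  B6 = {1, 3, 4, 7, 8}  B7 = {2, 4, 6, 8, 10}
Tree: B1–B2, B1–B3, B2–B4, B3–B5, B4–B6, B3–B7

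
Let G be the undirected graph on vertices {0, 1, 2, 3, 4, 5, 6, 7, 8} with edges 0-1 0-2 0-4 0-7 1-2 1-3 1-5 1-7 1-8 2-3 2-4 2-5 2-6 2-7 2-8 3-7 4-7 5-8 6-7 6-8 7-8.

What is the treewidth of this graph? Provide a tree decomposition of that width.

Every bag has size at most 4, so the width is 4 − 1 = 3 and tw(G) ≤ 3. On the other hand G contains the 4-clique {1, 2, 5, 8}. A clique must lie in a single bag of any decomposition, so no decomposition can have width below 3. Therefore the treewidth is 3.

Treewidth 3.
Bags: B1 = {1, 2, 7, 8}  B2 = {0, 1, 2, 7}  B3 = {2, 6, 7, 8}  B4 = {0, 2, 4, 7}  B5 = {1, 2, 5, 8}  B6 = {1, 2, 3, 7}
Tree: B1–B2, B1–B3, B2–B4, B1–B5, B1–B6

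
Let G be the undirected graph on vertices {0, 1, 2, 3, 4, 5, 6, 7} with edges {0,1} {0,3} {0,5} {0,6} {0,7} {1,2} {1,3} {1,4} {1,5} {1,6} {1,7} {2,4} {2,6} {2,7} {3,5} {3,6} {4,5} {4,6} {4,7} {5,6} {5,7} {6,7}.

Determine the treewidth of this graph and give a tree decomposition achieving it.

Treewidth 4.
One optimal decomposition is:
Bags: B1 = {0, 1, 5, 6, 7}  B2 = {1, 4, 5, 6, 7}  B3 = {1, 2, 4, 6, 7}  B4 = {0, 1, 3, 5, 6}
Tree: B1–B2, B2–B3, B1–B4

Each bag holds 5 vertices, so the decomposition has width 4, which upper-bounds the treewidth. On the other hand G contains the 5-clique {1, 2, 4, 6, 7}. A clique must lie in a single bag of any decomposition, so no decomposition can have width below 4. Therefore the treewidth is 4.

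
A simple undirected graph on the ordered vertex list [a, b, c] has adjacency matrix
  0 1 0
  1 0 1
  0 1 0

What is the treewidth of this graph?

A width-1 tree decomposition is:
Bags: B1 = {b, c}  B2 = {a, b}
Tree: B1–B2
The largest bag has 2 vertices, giving width 1; this decomposition certifies tw(G) ≤ 1. Since G has at least one edge (e.g. c–b), it is not an edgeless graph, so tw(G) ≥ 1. Hence tw(G) = 1 exactly.

1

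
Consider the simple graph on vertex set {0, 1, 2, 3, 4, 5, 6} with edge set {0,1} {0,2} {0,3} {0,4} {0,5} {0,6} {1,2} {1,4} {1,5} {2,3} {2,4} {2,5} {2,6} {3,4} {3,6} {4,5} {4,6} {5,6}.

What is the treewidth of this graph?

A width-4 tree decomposition is:
Bags: B1 = {0, 2, 3, 4, 6}  B2 = {0, 2, 4, 5, 6}  B3 = {0, 1, 2, 4, 5}
Tree: B1–B2, B2–B3
Every bag has size at most 5, so the width is 5 − 1 = 4 and tw(G) ≤ 4. For the lower bound, the 5 vertices {0, 2, 3, 4, 6} are pairwise adjacent, and any tree decomposition puts a clique entirely inside one bag — forcing width ≥ 4. Combining the bounds, tw(G) = 4.

4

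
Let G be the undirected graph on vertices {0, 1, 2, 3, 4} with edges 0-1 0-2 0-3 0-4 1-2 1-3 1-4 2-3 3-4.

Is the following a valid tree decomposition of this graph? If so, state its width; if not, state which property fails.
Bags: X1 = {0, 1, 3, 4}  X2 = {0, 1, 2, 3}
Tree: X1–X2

Vertex coverage: the bags together contain {0, 1, 2, 3, 4}, the full vertex set. Edge coverage: each edge of G has both endpoints in at least one bag. Running intersection: for every vertex, the bags containing it form a connected subtree. All three properties hold, so this is a valid tree decomposition of width max|bag| − 1 = 3, and hence tw(G) ≤ 3.

Yes; width 3.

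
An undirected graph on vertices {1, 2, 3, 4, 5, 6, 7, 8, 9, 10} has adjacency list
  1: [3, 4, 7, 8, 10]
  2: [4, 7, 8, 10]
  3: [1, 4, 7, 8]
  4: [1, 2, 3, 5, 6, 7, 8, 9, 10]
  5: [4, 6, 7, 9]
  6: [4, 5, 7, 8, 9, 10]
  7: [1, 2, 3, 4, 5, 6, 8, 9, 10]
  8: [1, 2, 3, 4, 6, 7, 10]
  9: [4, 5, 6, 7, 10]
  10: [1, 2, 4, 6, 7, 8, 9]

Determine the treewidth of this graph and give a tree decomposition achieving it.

Treewidth 4.
One optimal decomposition is:
Bags: B1 = {2, 4, 7, 8, 10}  B2 = {1, 4, 7, 8, 10}  B3 = {1, 3, 4, 7, 8}  B4 = {4, 6, 7, 8, 10}  B5 = {4, 6, 7, 9, 10}  B6 = {4, 5, 6, 7, 9}
Tree: B1–B2, B2–B3, B2–B4, B4–B5, B5–B6

Each bag holds 5 vertices, so the decomposition has width 4, which upper-bounds the treewidth. On the other hand G contains the 5-clique {1, 4, 7, 8, 10}. A clique must lie in a single bag of any decomposition, so no decomposition can have width below 4. The upper and lower bounds meet at 4, so that is the treewidth.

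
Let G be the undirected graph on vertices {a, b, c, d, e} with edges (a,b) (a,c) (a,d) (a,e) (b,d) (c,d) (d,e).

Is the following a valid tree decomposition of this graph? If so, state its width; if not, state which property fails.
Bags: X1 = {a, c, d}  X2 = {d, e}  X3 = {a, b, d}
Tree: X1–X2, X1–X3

No — edge (a,e) lies in no bag.

A tree decomposition must satisfy three properties: every vertex lies in some bag; for every edge, both endpoints lie together in some bag; and for every vertex, the bags containing it form a connected subtree. Here edge (a,e) lies in no bag, so the decomposition is invalid.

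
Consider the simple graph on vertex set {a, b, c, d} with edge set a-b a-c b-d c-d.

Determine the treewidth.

A width-2 tree decomposition is:
Bags: B1 = {a, b, c}  B2 = {b, c, d}
Tree: B1–B2
Each bag holds 3 vertices, so the decomposition has width 2, which upper-bounds the treewidth. Since c–a–b–d–c is a cycle in G, G is not acyclic. Forests are exactly the graphs of treewidth ≤ 1, so tw(G) ≥ 2. Therefore the treewidth is 2.

2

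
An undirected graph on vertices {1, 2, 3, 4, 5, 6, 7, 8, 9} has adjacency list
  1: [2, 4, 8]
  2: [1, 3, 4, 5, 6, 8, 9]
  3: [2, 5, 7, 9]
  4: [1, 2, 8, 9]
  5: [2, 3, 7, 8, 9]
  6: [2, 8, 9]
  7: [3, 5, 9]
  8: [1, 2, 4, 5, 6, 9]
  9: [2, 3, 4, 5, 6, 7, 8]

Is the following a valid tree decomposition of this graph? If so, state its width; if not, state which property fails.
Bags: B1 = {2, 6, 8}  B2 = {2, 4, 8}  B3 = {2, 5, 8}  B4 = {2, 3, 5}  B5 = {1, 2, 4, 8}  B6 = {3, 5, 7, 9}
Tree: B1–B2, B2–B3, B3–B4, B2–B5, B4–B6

No — edge (6,9) lies in no bag.

A tree decomposition must satisfy three properties: every vertex lies in some bag; for every edge, both endpoints lie together in some bag; and for every vertex, the bags containing it form a connected subtree. Here edge (6,9) lies in no bag, so the decomposition is invalid.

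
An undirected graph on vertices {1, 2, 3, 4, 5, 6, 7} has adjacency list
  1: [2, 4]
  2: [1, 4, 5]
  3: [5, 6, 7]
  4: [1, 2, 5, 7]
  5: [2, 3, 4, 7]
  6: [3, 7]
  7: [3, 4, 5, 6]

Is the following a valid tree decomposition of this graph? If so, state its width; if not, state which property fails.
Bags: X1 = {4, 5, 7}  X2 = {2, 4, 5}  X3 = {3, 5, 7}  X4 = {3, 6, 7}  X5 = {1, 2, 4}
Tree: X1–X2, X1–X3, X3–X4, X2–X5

Yes; width 2.

Checking the three conditions: (i) the bags cover all of {1, 2, 3, 4, 5, 6, 7}; (ii) for each edge, some bag contains both endpoints; (iii) the bags containing any fixed vertex form a subtree. All hold, so the decomposition is valid with width 3 − 1 = 2.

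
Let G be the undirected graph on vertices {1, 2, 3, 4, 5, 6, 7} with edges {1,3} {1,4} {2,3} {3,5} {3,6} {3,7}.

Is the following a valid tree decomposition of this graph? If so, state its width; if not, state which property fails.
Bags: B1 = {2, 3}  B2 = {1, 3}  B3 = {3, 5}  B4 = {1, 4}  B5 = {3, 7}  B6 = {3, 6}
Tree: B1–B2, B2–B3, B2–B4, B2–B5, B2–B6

Yes; width 1.

Vertex coverage: the bags together contain {1, 2, 3, 4, 5, 6, 7}, the full vertex set. Edge coverage: each edge of G has both endpoints in at least one bag. Running intersection: for every vertex, the bags containing it form a connected subtree. All three properties hold, so this is a valid tree decomposition of width max|bag| − 1 = 1, and hence tw(G) ≤ 1.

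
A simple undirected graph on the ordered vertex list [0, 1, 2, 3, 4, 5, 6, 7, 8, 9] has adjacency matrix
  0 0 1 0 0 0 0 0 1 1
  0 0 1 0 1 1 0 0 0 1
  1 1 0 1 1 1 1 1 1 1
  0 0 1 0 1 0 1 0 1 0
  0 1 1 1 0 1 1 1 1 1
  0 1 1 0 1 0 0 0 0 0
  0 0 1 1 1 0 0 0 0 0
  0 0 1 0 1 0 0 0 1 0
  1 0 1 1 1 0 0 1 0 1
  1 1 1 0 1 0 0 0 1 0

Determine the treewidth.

A width-3 tree decomposition is:
Bags: B1 = {2, 4, 8, 9}  B2 = {2, 4, 7, 8}  B3 = {0, 2, 8, 9}  B4 = {1, 2, 4, 9}  B5 = {2, 3, 4, 8}  B6 = {1, 2, 4, 5}  B7 = {2, 3, 4, 6}
Tree: B1–B2, B1–B3, B1–B4, B2–B5, B4–B6, B5–B7
Each bag holds 4 vertices, so the decomposition has width 3, which upper-bounds the treewidth. On the other hand G contains the 4-clique {0, 2, 8, 9}. A clique must lie in a single bag of any decomposition, so no decomposition can have width below 3. Hence tw(G) = 3 exactly.

3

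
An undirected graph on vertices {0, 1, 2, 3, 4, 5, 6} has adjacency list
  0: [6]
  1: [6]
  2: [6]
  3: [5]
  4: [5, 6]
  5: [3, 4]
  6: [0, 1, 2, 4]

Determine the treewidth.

1

A width-1 tree decomposition is:
Bags: B1 = {2, 6}  B2 = {4, 6}  B3 = {1, 6}  B4 = {4, 5}  B5 = {3, 5}  B6 = {0, 6}
Tree: B1–B2, B1–B3, B2–B4, B4–B5, B1–B6
The largest bag has 2 vertices, giving width 1; this decomposition certifies tw(G) ≤ 1. G has an edge, so its treewidth is at least 1. Therefore the treewidth is 1.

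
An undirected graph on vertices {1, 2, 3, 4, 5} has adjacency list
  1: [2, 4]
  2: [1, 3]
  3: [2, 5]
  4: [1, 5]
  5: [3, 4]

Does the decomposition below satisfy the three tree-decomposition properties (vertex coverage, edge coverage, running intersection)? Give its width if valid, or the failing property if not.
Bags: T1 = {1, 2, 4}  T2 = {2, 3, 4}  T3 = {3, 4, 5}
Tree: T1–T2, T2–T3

Yes; width 2.

Checking the three conditions: (i) the bags cover all of {1, 2, 3, 4, 5}; (ii) for each edge, some bag contains both endpoints; (iii) the bags containing any fixed vertex form a subtree. All hold, so the decomposition is valid with width 3 − 1 = 2.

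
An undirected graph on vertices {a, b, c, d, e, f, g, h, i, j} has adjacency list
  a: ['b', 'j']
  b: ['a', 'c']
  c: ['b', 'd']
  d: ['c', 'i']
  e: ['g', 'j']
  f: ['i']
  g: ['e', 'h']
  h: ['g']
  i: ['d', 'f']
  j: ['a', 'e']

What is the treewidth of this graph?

1

A width-1 tree decomposition is:
Bags: B1 = {f, i}  B2 = {d, i}  B3 = {c, d}  B4 = {b, c}  B5 = {a, b}  B6 = {a, j}  B7 = {e, j}  B8 = {e, g}  B9 = {g, h}
Tree: B1–B2, B2–B3, B3–B4, B4–B5, B5–B6, B6–B7, B7–B8, B8–B9
Each bag holds 2 vertices, so the decomposition has width 1, which upper-bounds the treewidth. G has an edge, so its treewidth is at least 1. Hence tw(G) = 1 exactly.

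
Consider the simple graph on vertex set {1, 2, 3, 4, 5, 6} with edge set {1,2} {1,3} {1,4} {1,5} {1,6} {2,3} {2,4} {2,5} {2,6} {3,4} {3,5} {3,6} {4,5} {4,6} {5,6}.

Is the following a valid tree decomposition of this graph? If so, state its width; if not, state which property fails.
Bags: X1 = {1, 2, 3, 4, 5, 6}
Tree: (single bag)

Checking the three conditions: (i) the bags cover all of {1, 2, 3, 4, 5, 6}; (ii) for each edge, some bag contains both endpoints; (iii) the bags containing any fixed vertex form a subtree. All hold, so the decomposition is valid with width 6 − 1 = 5.

Yes; width 5.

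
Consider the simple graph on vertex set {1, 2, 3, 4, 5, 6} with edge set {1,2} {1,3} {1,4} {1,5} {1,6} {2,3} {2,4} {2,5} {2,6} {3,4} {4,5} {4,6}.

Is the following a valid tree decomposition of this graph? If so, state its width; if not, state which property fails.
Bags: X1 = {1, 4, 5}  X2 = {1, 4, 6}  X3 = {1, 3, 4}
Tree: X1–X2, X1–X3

A tree decomposition must satisfy three properties: every vertex lies in some bag; for every edge, both endpoints lie together in some bag; and for every vertex, the bags containing it form a connected subtree. Here vertex 2 appears in no bag, so the decomposition is invalid.

No — vertex 2 appears in no bag.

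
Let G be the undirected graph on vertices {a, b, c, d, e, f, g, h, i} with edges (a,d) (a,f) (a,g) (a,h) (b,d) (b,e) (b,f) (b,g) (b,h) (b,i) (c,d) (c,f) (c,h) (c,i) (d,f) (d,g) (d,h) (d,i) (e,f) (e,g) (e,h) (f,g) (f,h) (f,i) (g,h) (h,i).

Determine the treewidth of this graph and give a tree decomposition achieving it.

Each bag holds 5 vertices, so the decomposition has width 4, which upper-bounds the treewidth. For the lower bound, the 5 vertices {a, d, f, g, h} are pairwise adjacent, and any tree decomposition puts a clique entirely inside one bag — forcing width ≥ 4. Therefore the treewidth is 4.

Treewidth 4.
Bags: B1 = {b, d, f, h, i}  B2 = {b, d, f, g, h}  B3 = {a, d, f, g, h}  B4 = {c, d, f, h, i}  B5 = {b, e, f, g, h}
Tree: B1–B2, B2–B3, B1–B4, B2–B5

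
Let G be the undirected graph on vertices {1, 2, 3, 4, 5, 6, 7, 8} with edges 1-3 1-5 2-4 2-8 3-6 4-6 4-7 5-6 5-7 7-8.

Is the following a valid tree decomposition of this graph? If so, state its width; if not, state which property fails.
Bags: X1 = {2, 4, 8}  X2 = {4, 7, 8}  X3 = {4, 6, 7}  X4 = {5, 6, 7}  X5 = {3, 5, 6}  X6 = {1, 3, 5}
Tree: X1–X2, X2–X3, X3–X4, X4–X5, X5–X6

Every vertex of G appears in some bag (union = {1, 2, 3, 4, 5, 6, 7, 8}); every edge is covered by a bag; and for each vertex v the set of bags containing v is connected in the bag tree. The decomposition is therefore valid. The largest bag has 3 vertices, so the width is 2.

Yes; width 2.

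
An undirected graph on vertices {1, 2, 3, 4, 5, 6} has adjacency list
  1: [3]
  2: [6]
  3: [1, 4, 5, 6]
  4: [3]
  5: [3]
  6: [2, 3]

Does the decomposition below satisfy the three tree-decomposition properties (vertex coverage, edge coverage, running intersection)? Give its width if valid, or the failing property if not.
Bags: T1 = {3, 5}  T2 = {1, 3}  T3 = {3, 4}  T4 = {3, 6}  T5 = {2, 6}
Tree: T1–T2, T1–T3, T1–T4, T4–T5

Every vertex of G appears in some bag (union = {1, 2, 3, 4, 5, 6}); every edge is covered by a bag; and for each vertex v the set of bags containing v is connected in the bag tree. The decomposition is therefore valid. The largest bag has 2 vertices, so the width is 1.

Yes; width 1.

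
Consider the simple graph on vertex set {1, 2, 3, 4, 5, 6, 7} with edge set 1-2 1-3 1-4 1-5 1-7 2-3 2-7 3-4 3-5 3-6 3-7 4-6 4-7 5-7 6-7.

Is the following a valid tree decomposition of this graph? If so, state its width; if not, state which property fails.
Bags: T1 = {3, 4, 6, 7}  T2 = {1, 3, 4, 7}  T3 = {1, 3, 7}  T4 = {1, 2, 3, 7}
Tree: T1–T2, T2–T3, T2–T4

A tree decomposition must satisfy three properties: every vertex lies in some bag; for every edge, both endpoints lie together in some bag; and for every vertex, the bags containing it form a connected subtree. Here vertex 5 appears in no bag, so the decomposition is invalid.

No — vertex 5 appears in no bag.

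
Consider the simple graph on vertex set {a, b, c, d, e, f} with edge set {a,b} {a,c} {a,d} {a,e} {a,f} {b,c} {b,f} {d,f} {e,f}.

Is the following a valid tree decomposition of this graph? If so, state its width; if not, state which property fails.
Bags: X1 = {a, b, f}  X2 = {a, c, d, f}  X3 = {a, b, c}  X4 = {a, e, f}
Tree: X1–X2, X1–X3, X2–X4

A tree decomposition must satisfy three properties: every vertex lies in some bag; for every edge, both endpoints lie together in some bag; and for every vertex, the bags containing it form a connected subtree. Here bags containing vertex c are not connected in the tree, so the decomposition is invalid.

No — bags containing vertex c are not connected in the tree.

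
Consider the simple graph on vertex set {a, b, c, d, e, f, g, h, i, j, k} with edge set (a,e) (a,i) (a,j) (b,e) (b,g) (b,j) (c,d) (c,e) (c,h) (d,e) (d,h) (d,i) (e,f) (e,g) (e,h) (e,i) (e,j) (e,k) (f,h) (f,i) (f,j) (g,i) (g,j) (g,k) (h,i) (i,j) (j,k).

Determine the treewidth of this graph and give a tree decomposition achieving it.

The largest bag has 4 vertices, giving width 3; this decomposition certifies tw(G) ≤ 3. For the lower bound, the 4 vertices {c, d, e, h} are pairwise adjacent, and any tree decomposition puts a clique entirely inside one bag — forcing width ≥ 3. Combining the bounds, tw(G) = 3.

Treewidth 3.
One optimal decomposition is:
Bags: B1 = {e, f, h, i}  B2 = {e, f, i, j}  B3 = {d, e, h, i}  B4 = {e, g, i, j}  B5 = {e, g, j, k}  B6 = {b, e, g, j}  B7 = {a, e, i, j}  B8 = {c, d, e, h}
Tree: B1–B2, B1–B3, B2–B4, B4–B5, B4–B6, B4–B7, B3–B8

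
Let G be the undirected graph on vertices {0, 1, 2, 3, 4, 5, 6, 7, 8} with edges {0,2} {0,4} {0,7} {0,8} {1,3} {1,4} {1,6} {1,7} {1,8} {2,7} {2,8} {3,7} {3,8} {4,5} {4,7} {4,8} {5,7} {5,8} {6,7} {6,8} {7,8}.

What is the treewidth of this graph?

A width-3 tree decomposition is:
Bags: B1 = {0, 4, 7, 8}  B2 = {1, 4, 7, 8}  B3 = {1, 3, 7, 8}  B4 = {4, 5, 7, 8}  B5 = {0, 2, 7, 8}  B6 = {1, 6, 7, 8}
Tree: B1–B2, B2–B3, B2–B4, B1–B5, B2–B6
The largest bag has 4 vertices, giving width 3; this decomposition certifies tw(G) ≤ 3. Conversely, {0, 2, 7, 8} is a clique of size 4, and the vertices of any clique must share a bag in every tree decomposition; so some bag has ≥ 4 vertices and tw(G) ≥ 3. Combining the bounds, tw(G) = 3.

3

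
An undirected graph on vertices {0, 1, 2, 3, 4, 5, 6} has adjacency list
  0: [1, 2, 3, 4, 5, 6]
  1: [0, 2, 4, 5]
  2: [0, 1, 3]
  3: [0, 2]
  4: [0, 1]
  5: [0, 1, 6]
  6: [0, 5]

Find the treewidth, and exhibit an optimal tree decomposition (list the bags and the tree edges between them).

Each bag holds 3 vertices, so the decomposition has width 2, which upper-bounds the treewidth. On the other hand G contains the 3-clique {0, 1, 2}. A clique must lie in a single bag of any decomposition, so no decomposition can have width below 2. The upper and lower bounds meet at 2, so that is the treewidth.

Treewidth 2.
Bags: B1 = {0, 1, 2}  B2 = {0, 1, 4}  B3 = {0, 2, 3}  B4 = {0, 1, 5}  B5 = {0, 5, 6}
Tree: B1–B2, B1–B3, B1–B4, B4–B5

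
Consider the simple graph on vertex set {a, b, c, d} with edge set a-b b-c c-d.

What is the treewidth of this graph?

A width-1 tree decomposition is:
Bags: B1 = {c, d}  B2 = {b, c}  B3 = {a, b}
Tree: B1–B2, B2–B3
The largest bag has 2 vertices, giving width 1; this decomposition certifies tw(G) ≤ 1. Since G has at least one edge (e.g. d–c), it is not an edgeless graph, so tw(G) ≥ 1. Therefore the treewidth is 1.

1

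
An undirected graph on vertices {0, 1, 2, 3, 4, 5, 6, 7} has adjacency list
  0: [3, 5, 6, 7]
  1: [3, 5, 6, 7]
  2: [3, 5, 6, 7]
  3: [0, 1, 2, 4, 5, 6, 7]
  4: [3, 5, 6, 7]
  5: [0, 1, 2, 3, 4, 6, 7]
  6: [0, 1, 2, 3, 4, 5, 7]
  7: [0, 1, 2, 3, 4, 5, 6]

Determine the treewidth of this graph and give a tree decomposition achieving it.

Each bag holds 5 vertices, so the decomposition has width 4, which upper-bounds the treewidth. For the lower bound, the 5 vertices {0, 3, 5, 6, 7} are pairwise adjacent, and any tree decomposition puts a clique entirely inside one bag — forcing width ≥ 4. Hence tw(G) = 4 exactly.

Treewidth 4.
One such decomposition:
Bags: B1 = {0, 3, 5, 6, 7}  B2 = {1, 3, 5, 6, 7}  B3 = {3, 4, 5, 6, 7}  B4 = {2, 3, 5, 6, 7}
Tree: B1–B2, B1–B3, B1–B4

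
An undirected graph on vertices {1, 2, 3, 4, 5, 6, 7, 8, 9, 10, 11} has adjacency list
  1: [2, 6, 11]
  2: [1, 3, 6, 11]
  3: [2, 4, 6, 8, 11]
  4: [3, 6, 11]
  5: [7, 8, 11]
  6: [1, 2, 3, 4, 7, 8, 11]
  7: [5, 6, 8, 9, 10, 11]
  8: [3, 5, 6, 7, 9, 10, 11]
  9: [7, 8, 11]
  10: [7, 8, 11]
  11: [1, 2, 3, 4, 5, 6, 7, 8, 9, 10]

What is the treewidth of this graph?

A width-3 tree decomposition is:
Bags: B1 = {6, 7, 8, 11}  B2 = {3, 6, 8, 11}  B3 = {7, 8, 10, 11}  B4 = {5, 7, 8, 11}  B5 = {3, 4, 6, 11}  B6 = {2, 3, 6, 11}  B7 = {1, 2, 6, 11}  B8 = {7, 8, 9, 11}
Tree: B1–B2, B1–B3, B1–B4, B2–B5, B2–B6, B6–B7, B1–B8
Each bag holds 4 vertices, so the decomposition has width 3, which upper-bounds the treewidth. On the other hand G contains the 4-clique {7, 8, 9, 11}. A clique must lie in a single bag of any decomposition, so no decomposition can have width below 3. Combining the bounds, tw(G) = 3.

3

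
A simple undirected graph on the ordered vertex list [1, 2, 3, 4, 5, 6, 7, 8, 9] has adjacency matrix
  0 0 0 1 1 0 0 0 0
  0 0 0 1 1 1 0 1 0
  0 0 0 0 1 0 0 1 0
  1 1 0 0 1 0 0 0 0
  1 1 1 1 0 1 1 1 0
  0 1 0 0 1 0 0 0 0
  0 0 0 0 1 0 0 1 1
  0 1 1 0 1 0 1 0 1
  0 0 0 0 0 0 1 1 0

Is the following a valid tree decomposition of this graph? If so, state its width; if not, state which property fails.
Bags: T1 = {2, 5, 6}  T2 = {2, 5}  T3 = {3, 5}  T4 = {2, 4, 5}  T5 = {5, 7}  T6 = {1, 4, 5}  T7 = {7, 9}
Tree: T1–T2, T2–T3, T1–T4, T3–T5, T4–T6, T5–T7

A tree decomposition must satisfy three properties: every vertex lies in some bag; for every edge, both endpoints lie together in some bag; and for every vertex, the bags containing it form a connected subtree. Here vertex 8 appears in no bag, so the decomposition is invalid.

No — vertex 8 appears in no bag.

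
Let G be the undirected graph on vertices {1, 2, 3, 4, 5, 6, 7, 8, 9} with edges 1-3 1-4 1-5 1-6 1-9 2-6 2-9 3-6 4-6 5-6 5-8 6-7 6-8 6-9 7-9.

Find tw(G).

2

A width-2 tree decomposition is:
Bags: B1 = {1, 6, 9}  B2 = {2, 6, 9}  B3 = {6, 7, 9}  B4 = {1, 5, 6}  B5 = {5, 6, 8}  B6 = {1, 4, 6}  B7 = {1, 3, 6}
Tree: B1–B2, B2–B3, B1–B4, B4–B5, B4–B6, B4–B7
Every bag has size at most 3, so the width is 3 − 1 = 2 and tw(G) ≤ 2. For the lower bound, the 3 vertices {5, 6, 8} are pairwise adjacent, and any tree decomposition puts a clique entirely inside one bag — forcing width ≥ 2. Combining the bounds, tw(G) = 2.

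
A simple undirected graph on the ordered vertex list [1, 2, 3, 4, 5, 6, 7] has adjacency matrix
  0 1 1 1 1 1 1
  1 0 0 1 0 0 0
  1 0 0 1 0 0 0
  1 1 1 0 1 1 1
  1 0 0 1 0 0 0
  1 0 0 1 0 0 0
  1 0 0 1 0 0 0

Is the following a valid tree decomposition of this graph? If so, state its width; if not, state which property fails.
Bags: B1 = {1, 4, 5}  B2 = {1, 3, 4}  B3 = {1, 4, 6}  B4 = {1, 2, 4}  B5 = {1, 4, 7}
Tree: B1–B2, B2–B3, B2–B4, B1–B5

Yes; width 2.

Vertex coverage: the bags together contain {1, 2, 3, 4, 5, 6, 7}, the full vertex set. Edge coverage: each edge of G has both endpoints in at least one bag. Running intersection: for every vertex, the bags containing it form a connected subtree. All three properties hold, so this is a valid tree decomposition of width max|bag| − 1 = 2, and hence tw(G) ≤ 2.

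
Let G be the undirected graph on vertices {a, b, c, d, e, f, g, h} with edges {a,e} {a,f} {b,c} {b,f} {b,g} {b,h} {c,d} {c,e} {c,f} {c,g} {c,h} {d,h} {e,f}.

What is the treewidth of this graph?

A width-2 tree decomposition is:
Bags: B1 = {c, e, f}  B2 = {a, e, f}  B3 = {b, c, f}  B4 = {b, c, g}  B5 = {b, c, h}  B6 = {c, d, h}
Tree: B1–B2, B1–B3, B3–B4, B4–B5, B5–B6
The largest bag has 3 vertices, giving width 2; this decomposition certifies tw(G) ≤ 2. For the lower bound, the 3 vertices {c, d, h} are pairwise adjacent, and any tree decomposition puts a clique entirely inside one bag — forcing width ≥ 2. The upper and lower bounds meet at 2, so that is the treewidth.

2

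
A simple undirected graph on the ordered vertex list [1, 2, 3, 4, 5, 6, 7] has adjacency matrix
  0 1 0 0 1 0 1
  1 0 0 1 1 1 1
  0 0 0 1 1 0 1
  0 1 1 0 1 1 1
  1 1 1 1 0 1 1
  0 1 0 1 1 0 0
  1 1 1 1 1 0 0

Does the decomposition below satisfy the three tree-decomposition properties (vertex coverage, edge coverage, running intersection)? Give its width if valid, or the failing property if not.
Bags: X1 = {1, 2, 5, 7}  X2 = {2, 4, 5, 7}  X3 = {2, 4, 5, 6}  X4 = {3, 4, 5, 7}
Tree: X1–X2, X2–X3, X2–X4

Yes; width 3.

Vertex coverage: the bags together contain {1, 2, 3, 4, 5, 6, 7}, the full vertex set. Edge coverage: each edge of G has both endpoints in at least one bag. Running intersection: for every vertex, the bags containing it form a connected subtree. All three properties hold, so this is a valid tree decomposition of width max|bag| − 1 = 3, and hence tw(G) ≤ 3.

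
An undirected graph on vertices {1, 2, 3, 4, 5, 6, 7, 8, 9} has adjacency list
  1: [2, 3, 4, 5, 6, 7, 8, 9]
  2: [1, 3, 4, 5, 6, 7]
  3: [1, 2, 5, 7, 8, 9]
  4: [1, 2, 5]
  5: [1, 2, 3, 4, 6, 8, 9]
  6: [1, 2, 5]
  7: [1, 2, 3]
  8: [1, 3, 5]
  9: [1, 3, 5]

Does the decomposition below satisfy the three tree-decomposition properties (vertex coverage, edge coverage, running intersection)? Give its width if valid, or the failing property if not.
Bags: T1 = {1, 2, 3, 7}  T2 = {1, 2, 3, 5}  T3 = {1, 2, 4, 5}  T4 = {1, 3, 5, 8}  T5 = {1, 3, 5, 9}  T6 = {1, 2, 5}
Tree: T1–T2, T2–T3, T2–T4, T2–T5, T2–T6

A tree decomposition must satisfy three properties: every vertex lies in some bag; for every edge, both endpoints lie together in some bag; and for every vertex, the bags containing it form a connected subtree. Here vertex 6 appears in no bag, so the decomposition is invalid.

No — vertex 6 appears in no bag.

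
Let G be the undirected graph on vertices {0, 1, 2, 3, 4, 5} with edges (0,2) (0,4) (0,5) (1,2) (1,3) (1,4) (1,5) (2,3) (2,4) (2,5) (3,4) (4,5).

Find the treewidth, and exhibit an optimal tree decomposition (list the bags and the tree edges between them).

The largest bag has 4 vertices, giving width 3; this decomposition certifies tw(G) ≤ 3. On the other hand G contains the 4-clique {0, 2, 4, 5}. A clique must lie in a single bag of any decomposition, so no decomposition can have width below 3. Combining the bounds, tw(G) = 3.

Treewidth 3.
One such decomposition:
Bags: B1 = {0, 2, 4, 5}  B2 = {1, 2, 4, 5}  B3 = {1, 2, 3, 4}
Tree: B1–B2, B2–B3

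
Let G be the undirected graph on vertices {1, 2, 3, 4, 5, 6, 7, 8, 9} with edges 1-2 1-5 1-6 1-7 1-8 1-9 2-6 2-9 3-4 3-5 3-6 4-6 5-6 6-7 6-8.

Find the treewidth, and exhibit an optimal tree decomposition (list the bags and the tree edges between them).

The largest bag has 3 vertices, giving width 2; this decomposition certifies tw(G) ≤ 2. On the other hand G contains the 3-clique {1, 2, 9}. A clique must lie in a single bag of any decomposition, so no decomposition can have width below 2. Combining the bounds, tw(G) = 2.

Treewidth 2.
Bags: B1 = {3, 5, 6}  B2 = {1, 5, 6}  B3 = {1, 2, 6}  B4 = {3, 4, 6}  B5 = {1, 6, 8}  B6 = {1, 2, 9}  B7 = {1, 6, 7}
Tree: B1–B2, B2–B3, B1–B4, B3–B5, B3–B6, B5–B7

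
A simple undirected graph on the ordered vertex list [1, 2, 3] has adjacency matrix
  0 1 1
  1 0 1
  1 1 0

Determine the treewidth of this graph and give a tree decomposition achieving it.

Treewidth 2.
One optimal decomposition is:
Bags: B1 = {1, 2, 3}
Tree: (single bag)

With just one bag of size 3, the width is 3 − 1 = 2, so tw(G) ≤ 2. On the other hand G contains the 3-clique {1, 2, 3}. A clique must lie in a single bag of any decomposition, so no decomposition can have width below 2. Hence tw(G) = 2 exactly.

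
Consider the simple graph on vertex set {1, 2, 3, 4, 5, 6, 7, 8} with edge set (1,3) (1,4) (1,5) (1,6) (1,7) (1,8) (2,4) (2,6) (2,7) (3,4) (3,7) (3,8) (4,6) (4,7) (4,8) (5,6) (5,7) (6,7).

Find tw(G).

A width-3 tree decomposition is:
Bags: B1 = {1, 3, 4, 7}  B2 = {1, 4, 6, 7}  B3 = {1, 5, 6, 7}  B4 = {2, 4, 6, 7}  B5 = {1, 3, 4, 8}
Tree: B1–B2, B2–B3, B2–B4, B1–B5
Every bag has size at most 4, so the width is 4 − 1 = 3 and tw(G) ≤ 3. On the other hand G contains the 4-clique {1, 3, 4, 8}. A clique must lie in a single bag of any decomposition, so no decomposition can have width below 3. Therefore the treewidth is 3.

3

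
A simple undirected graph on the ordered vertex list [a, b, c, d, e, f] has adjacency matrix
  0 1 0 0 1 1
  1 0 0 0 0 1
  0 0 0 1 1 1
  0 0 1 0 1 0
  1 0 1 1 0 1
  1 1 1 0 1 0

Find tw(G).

A width-2 tree decomposition is:
Bags: B1 = {c, d, e}  B2 = {c, e, f}  B3 = {a, e, f}  B4 = {a, b, f}
Tree: B1–B2, B2–B3, B3–B4
The largest bag has 3 vertices, giving width 2; this decomposition certifies tw(G) ≤ 2. For the lower bound, the 3 vertices {c, d, e} are pairwise adjacent, and any tree decomposition puts a clique entirely inside one bag — forcing width ≥ 2. Hence tw(G) = 2 exactly.

2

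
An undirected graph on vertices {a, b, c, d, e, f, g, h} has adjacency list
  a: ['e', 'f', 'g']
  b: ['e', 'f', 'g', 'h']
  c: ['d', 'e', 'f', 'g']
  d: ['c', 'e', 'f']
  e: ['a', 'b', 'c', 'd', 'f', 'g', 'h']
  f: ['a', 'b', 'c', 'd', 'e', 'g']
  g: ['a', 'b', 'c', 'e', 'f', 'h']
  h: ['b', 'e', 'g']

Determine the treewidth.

A width-3 tree decomposition is:
Bags: B1 = {b, e, g, h}  B2 = {b, e, f, g}  B3 = {c, e, f, g}  B4 = {a, e, f, g}  B5 = {c, d, e, f}
Tree: B1–B2, B2–B3, B3–B4, B3–B5
Each bag holds 4 vertices, so the decomposition has width 3, which upper-bounds the treewidth. For the lower bound, the 4 vertices {b, e, g, h} are pairwise adjacent, and any tree decomposition puts a clique entirely inside one bag — forcing width ≥ 3. Hence tw(G) = 3 exactly.

3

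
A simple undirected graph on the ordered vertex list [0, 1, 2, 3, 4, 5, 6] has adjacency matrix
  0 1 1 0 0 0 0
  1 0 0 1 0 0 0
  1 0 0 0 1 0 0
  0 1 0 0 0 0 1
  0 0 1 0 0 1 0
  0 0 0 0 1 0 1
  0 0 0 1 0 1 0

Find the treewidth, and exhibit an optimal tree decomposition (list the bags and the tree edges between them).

Treewidth 2.
One such decomposition:
Bags: B1 = {3, 5, 6}  B2 = {3, 4, 5}  B3 = {2, 3, 4}  B4 = {0, 2, 3}  B5 = {0, 1, 3}
Tree: B1–B2, B2–B3, B3–B4, B4–B5

Every bag has size at most 3, so the width is 3 − 1 = 2 and tw(G) ≤ 2. For the lower bound, G contains the cycle 3–6–5–4–2–0–1–3, so G is not a forest; only forests have treewidth ≤ 1, hence tw(G) ≥ 2. Therefore the treewidth is 2.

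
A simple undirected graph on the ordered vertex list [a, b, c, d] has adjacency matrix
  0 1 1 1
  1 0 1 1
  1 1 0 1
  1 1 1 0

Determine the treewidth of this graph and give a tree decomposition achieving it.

A single bag containing all 4 vertices is trivially a valid decomposition of width 3. On the other hand G contains the 4-clique {a, b, c, d}. A clique must lie in a single bag of any decomposition, so no decomposition can have width below 3. The upper and lower bounds meet at 3, so that is the treewidth.

Treewidth 3.
One optimal decomposition is:
Bags: B1 = {a, b, c, d}
Tree: (single bag)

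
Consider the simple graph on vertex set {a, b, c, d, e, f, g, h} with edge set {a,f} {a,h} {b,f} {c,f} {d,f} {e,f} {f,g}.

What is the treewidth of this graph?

A width-1 tree decomposition is:
Bags: B1 = {f, g}  B2 = {a, f}  B3 = {a, h}  B4 = {e, f}  B5 = {c, f}  B6 = {b, f}  B7 = {d, f}
Tree: B1–B2, B2–B3, B1–B4, B4–B5, B5–B6, B5–B7
Each bag holds 2 vertices, so the decomposition has width 1, which upper-bounds the treewidth. Since G has at least one edge (e.g. f–g), it is not an edgeless graph, so tw(G) ≥ 1. Hence tw(G) = 1 exactly.

1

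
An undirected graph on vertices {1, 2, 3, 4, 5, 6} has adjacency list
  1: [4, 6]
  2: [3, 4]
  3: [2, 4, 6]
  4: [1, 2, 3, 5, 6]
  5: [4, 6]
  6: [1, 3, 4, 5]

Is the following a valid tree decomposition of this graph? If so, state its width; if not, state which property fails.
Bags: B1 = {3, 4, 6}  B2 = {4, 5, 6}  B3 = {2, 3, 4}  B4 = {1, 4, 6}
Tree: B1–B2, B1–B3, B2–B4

Checking the three conditions: (i) the bags cover all of {1, 2, 3, 4, 5, 6}; (ii) for each edge, some bag contains both endpoints; (iii) the bags containing any fixed vertex form a subtree. All hold, so the decomposition is valid with width 3 − 1 = 2.

Yes; width 2.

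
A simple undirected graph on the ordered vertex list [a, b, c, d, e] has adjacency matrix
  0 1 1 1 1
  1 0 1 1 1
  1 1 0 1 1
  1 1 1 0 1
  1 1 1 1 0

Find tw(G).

A width-4 tree decomposition is:
Bags: B1 = {a, b, c, d, e}
Tree: (single bag)
With just one bag of size 5, the width is 5 − 1 = 4, so tw(G) ≤ 4. Conversely, {a, b, c, d, e} is a clique of size 5, and the vertices of any clique must share a bag in every tree decomposition; so some bag has ≥ 5 vertices and tw(G) ≥ 4. The upper and lower bounds meet at 4, so that is the treewidth.

4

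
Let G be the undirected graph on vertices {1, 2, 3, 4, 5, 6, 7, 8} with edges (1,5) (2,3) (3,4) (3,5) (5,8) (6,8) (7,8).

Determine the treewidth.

A width-1 tree decomposition is:
Bags: B1 = {3, 5}  B2 = {2, 3}  B3 = {5, 8}  B4 = {1, 5}  B5 = {6, 8}  B6 = {3, 4}  B7 = {7, 8}
Tree: B1–B2, B1–B3, B3–B4, B3–B5, B2–B6, B5–B7
The largest bag has 2 vertices, giving width 1; this decomposition certifies tw(G) ≤ 1. G has an edge, so its treewidth is at least 1. The upper and lower bounds meet at 1, so that is the treewidth.

1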